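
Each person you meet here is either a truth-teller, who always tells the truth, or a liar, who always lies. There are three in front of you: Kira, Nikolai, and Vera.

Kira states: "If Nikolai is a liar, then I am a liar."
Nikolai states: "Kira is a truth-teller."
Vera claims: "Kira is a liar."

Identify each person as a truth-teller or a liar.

Consider Kira. Suppose Kira is a liar.
Then Kira's own statement would have to be false, but it can't be — contradiction.
So Kira is a truth-teller.
With that fixed, Nikolai's statement is true, so Nikolai is a truth-teller.
With that fixed, Vera's statement is false, so Vera is a liar.

Kira: truth-teller, Nikolai: truth-teller, Vera: liar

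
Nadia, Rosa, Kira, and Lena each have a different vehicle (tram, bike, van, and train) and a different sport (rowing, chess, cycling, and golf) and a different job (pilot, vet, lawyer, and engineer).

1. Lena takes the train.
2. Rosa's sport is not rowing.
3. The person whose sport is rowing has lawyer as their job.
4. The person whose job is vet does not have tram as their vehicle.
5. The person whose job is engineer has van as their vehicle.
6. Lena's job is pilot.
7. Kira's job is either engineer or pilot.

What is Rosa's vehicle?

bike

Clue 1 rules out train for Rosa's vehicle.
With clues 1–6, tram is impossible for Rosa's vehicle.
With clues 1–7, van is impossible for Rosa's vehicle.
That leaves bike.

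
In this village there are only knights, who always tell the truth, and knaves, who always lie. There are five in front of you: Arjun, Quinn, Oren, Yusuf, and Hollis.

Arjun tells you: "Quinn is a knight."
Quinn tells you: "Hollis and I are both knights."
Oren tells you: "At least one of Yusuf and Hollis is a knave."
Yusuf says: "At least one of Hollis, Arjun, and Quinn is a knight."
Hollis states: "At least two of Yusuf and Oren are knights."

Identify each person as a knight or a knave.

Consider Arjun. Suppose Arjun is a knight.
Then no assignment of the remaining roles makes every statement match its speaker's type — contradiction.
So Arjun is a knave.
Consider Quinn. Suppose Quinn is a knight.
Then Arjun's statement comes out true, contradicting Arjun being a knave.
So Quinn is a knave.
Consider Oren. Suppose Oren is a knave.
Then no assignment of the remaining roles makes every statement match its speaker's type — contradiction.
So Oren is a knight.
Consider Yusuf. Suppose Yusuf is a knight.
Then no assignment of the remaining roles makes every statement match its speaker's type — contradiction.
So Yusuf is a knave.
With that fixed, Hollis's statement is false, so Hollis is a knave.

Arjun: knave, Quinn: knave, Oren: knight, Yusuf: knave, Hollis: knave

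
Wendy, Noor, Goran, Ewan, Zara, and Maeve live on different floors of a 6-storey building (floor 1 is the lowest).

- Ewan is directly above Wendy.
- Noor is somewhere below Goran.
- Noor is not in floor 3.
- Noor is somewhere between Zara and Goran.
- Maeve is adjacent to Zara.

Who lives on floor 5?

With clues 1–4, Zara is ruled out for floor 5.
With clues 1–5, Ewan, Goran, Maeve, and Wendy are ruled out for floor 5.
So floor 5 is Noor.

Noor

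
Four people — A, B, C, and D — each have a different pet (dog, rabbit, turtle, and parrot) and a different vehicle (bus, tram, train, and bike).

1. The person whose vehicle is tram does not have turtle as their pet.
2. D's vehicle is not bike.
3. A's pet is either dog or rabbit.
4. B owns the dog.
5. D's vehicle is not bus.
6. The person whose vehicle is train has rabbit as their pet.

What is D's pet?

parrot

With clues 1–4, dog and rabbit are impossible for D's pet.
With clues 1–6, turtle is impossible for D's pet.
That leaves parrot.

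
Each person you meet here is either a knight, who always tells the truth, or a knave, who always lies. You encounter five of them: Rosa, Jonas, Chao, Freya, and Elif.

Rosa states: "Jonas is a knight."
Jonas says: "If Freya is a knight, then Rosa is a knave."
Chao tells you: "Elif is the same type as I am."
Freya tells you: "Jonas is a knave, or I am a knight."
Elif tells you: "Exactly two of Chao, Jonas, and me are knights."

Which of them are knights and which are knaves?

Rosa: knight, Jonas: knight, Chao: knave, Freya: knave, Elif: knight

Consider Rosa. Suppose Rosa is a knave.
Then no assignment of the remaining roles makes every statement match its speaker's type — contradiction.
So Rosa is a knight.
Consider Jonas. Suppose Jonas is a knave.
Then Rosa's statement comes out false, contradicting Rosa being a knight.
So Jonas is a knight.
Consider Chao. Suppose Chao is a knight.
Then whichever role Elif has, Elif's statement has the wrong truth value — contradiction.
So Chao is a knave.
Consider Freya. Suppose Freya is a knight.
Then Jonas's statement comes out false, contradicting Jonas being a knight.
So Freya is a knave.
Consider Elif. Suppose Elif is a knave.
Then Chao's statement comes out true, contradicting Chao being a knave.
So Elif is a knight.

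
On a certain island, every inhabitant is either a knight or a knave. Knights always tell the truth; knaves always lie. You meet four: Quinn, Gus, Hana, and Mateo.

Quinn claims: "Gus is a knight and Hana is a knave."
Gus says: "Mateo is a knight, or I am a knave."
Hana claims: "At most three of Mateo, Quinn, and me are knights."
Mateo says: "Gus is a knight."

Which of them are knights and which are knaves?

Regardless of anyone's role, Hana's statement is true, so Hana is a knight.
With that fixed, Quinn's statement is false, so Quinn is a knave.
Consider Gus. Suppose Gus is a knave.
Then Gus's own statement would have to be false, but it can't be — contradiction.
So Gus is a knight.
With that fixed, Mateo's statement is true, so Mateo is a knight.

Quinn: knave, Gus: knight, Hana: knight, Mateo: knight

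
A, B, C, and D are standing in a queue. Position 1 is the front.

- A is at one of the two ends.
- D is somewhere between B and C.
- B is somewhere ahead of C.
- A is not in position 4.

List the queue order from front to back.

A, B, D, C

From clue 1: A is in {1,4}.
From clues 1–4: A → position 1, B → position 2, D → position 3, C → position 4.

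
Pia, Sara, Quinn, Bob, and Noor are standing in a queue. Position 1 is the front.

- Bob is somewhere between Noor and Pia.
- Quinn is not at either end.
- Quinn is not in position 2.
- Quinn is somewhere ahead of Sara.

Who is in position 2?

Bob

With clues 1–3, Quinn is ruled out for position 2.
With clues 1–4, Noor, Pia, and Sara are ruled out for position 2.
So position 2 is Bob.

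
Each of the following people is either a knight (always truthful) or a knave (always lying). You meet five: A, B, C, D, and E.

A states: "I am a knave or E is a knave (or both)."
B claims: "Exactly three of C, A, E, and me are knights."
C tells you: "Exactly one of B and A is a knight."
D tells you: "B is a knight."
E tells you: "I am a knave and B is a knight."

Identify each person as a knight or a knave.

A: knight, B: knave, C: knight, D: knave, E: knave

Consider A. Suppose A is a knave.
Then A's own statement would have to be false, but it can't be — contradiction.
So A is a knight.
Consider B. Suppose B is a knight.
Then whichever role E has, E's statement has the wrong truth value — contradiction.
So B is a knave.
With that fixed, C's statement is true, so C is a knight.
With that fixed, D's statement is false, so D is a knave.
With that fixed, E's statement is false, so E is a knave.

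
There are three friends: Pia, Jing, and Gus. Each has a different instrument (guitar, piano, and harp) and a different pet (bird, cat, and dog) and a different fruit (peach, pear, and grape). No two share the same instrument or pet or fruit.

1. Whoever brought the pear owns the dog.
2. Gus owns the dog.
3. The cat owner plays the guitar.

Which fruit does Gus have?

pear

With clues 1–2, grape and peach are impossible for Gus's fruit.
That leaves pear.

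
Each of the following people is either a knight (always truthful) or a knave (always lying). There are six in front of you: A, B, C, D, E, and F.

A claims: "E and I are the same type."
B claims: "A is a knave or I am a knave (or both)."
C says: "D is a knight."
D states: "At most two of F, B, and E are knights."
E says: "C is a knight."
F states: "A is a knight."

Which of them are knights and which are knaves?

A: knave, B: knight, C: knight, D: knight, E: knight, F: knave

Consider A. Suppose A is a knight.
Then whichever role B has, B's statement has the wrong truth value — contradiction.
So A is a knave.
With that fixed, B's statement is true, so B is a knight.
With that fixed, F's statement is false, so F is a knave.
With that fixed, D's statement is true, so D is a knight.
With that fixed, C's statement is true, so C is a knight.
With that fixed, E's statement is true, so E is a knight.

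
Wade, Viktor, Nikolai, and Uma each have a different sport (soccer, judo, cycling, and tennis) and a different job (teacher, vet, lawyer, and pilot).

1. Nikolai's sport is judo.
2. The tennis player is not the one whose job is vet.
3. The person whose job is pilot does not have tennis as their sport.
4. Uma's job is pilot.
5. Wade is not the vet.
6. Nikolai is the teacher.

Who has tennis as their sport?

Wade

Clue 1 rules out Nikolai for the one with sport tennis.
With clues 1–4, Uma is impossible for the one with sport tennis.
With clues 1–6, Viktor is impossible for the one with sport tennis.
That leaves Wade.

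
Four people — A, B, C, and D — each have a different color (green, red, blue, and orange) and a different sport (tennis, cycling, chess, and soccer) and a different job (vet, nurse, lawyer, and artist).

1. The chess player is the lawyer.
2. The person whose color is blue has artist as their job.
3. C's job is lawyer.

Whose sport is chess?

With clues 1–3, A, B, and D are impossible for the one with sport chess.
That leaves C.

C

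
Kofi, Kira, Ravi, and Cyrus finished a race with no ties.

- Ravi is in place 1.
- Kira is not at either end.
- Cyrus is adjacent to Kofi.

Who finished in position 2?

Kira

With clue 1, Ravi is ruled out for place 2.
With clues 1–3, Cyrus and Kofi are ruled out for place 2.
So place 2 is Kira.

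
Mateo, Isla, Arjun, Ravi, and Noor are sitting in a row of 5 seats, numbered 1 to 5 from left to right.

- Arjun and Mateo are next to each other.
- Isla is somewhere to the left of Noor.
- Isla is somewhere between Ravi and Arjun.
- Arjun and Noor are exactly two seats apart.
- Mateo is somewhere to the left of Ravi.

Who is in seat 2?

With clues 1–3, Noor and Ravi are ruled out for seat 2.
With clues 1–4, Mateo is ruled out for seat 2.
With clues 1–5, Isla is ruled out for seat 2.
So seat 2 is Arjun.

Arjun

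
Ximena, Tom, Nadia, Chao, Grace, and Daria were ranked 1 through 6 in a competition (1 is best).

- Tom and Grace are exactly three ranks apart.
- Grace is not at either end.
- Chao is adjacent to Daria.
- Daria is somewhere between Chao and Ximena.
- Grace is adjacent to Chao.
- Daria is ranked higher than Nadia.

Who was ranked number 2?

Tom

With clues 1–5, Chao, Daria, Nadia, and Ximena are ruled out for rank 2.
With clues 1–6, Grace is ruled out for rank 2.
So rank 2 is Tom.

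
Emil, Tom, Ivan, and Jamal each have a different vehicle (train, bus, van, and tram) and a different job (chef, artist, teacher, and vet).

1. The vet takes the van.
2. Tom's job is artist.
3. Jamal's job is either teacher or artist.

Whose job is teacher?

With clues 1–2, Tom is impossible for the one with job teacher.
With clues 1–3, Emil and Ivan are impossible for the one with job teacher.
That leaves Jamal.

Jamal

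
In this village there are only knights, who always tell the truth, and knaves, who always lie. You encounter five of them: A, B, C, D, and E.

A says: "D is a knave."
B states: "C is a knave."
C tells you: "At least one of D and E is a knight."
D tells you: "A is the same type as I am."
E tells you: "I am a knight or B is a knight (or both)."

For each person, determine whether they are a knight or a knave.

A: knight, B: knave, C: knight, D: knave, E: knight

Consider A. Suppose A is a knave.
Then whichever role D has, D's statement has the wrong truth value — contradiction.
So A is a knight.
Consider B. Suppose B is a knight.
Then no assignment of the remaining roles makes every statement match its speaker's type — contradiction.
So B is a knave.
Consider C. Suppose C is a knave.
Then B's statement comes out true, contradicting B being a knave.
So C is a knight.
Consider D. Suppose D is a knight.
Then A's statement comes out false, contradicting A being a knight.
So D is a knave.
Consider E. Suppose E is a knave.
Then C's statement comes out false, contradicting C being a knight.
So E is a knight.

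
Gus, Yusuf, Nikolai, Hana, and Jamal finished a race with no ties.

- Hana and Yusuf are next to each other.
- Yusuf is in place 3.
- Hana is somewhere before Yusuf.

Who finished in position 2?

With clues 1–2, Yusuf is ruled out for place 2.
With clues 1–3, Gus, Jamal, and Nikolai are ruled out for place 2.
So place 2 is Hana.

Hana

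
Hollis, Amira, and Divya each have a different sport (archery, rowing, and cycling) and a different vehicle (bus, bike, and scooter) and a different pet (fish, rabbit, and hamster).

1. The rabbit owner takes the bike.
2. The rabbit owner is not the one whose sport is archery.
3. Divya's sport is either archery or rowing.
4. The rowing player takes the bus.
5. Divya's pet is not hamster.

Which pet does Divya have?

With clues 1–4, rabbit is impossible for Divya's pet.
With clues 1–5, hamster is impossible for Divya's pet.
That leaves fish.

fish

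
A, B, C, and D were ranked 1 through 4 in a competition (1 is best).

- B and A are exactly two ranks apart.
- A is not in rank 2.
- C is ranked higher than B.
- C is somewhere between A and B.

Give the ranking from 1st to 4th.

A, C, B, D

From clues 1–2: A is in {1,3,4}.
From clues 1–3: A is in {1,4}.
From clues 1–4: A → rank 1, C → rank 2, B → rank 3, D → rank 4.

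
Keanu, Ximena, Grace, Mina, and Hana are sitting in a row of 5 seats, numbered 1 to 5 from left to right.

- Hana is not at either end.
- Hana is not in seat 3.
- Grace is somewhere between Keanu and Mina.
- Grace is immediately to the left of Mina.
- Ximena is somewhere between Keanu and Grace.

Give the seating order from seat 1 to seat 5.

Keanu, Hana, Ximena, Grace, Mina

From clue 1: Hana is in {2,3,4}.
From clues 1–2: Hana is in {2,4}.
From clues 1–4: Keanu is in {1,3}.
From clues 1–5: Keanu → seat 1, Hana → seat 2, Ximena → seat 3, Grace → seat 4, Mina → seat 5.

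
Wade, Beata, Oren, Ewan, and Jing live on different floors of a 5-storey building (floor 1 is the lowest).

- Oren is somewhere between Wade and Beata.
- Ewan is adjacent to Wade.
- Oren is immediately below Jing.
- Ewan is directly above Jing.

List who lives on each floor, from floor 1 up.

Beata, Oren, Jing, Ewan, Wade

From clue 1: Oren is in {2,3,4}.
From clues 1–3: Beata is in {1,5}.
From clues 1–4: Beata → floor 1, Oren → floor 2, Jing → floor 3, Ewan → floor 4, Wade → floor 5.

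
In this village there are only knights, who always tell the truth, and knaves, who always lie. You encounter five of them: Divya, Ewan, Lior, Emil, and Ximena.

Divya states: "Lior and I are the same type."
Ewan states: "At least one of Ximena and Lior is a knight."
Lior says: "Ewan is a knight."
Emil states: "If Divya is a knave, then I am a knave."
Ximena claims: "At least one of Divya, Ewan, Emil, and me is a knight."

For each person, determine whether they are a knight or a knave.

Divya: knight, Ewan: knight, Lior: knight, Emil: knight, Ximena: knight

Consider Divya. Suppose Divya is a knave.
Then whichever role Emil has, Emil's statement has the wrong truth value — contradiction.
So Divya is a knight.
With that fixed, Emil's statement is true, so Emil is a knight.
With that fixed, Ximena's statement is true, so Ximena is a knight.
With that fixed, Ewan's statement is true, so Ewan is a knight.
With that fixed, Lior's statement is true, so Lior is a knight.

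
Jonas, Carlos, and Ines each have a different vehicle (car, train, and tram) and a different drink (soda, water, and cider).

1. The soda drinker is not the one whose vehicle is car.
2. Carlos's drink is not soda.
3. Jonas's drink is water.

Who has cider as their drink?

With clues 1–3, Ines and Jonas are impossible for the one with drink cider.
That leaves Carlos.

Carlos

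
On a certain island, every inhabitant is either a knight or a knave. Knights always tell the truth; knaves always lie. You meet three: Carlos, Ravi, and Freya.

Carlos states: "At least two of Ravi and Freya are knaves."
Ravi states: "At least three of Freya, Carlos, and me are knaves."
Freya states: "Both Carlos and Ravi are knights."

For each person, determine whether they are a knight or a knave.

Consider Carlos. Suppose Carlos is a knave.
Then no assignment of the remaining roles makes every statement match its speaker's type — contradiction.
So Carlos is a knight.
With that fixed, Ravi's statement is false, so Ravi is a knave.
With that fixed, Freya's statement is false, so Freya is a knave.

Carlos: knight, Ravi: knave, Freya: knave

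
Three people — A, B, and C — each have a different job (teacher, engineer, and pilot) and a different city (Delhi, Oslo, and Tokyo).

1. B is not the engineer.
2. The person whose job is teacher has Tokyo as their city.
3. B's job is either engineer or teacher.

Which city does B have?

With clues 1–3, Delhi and Oslo are impossible for B's city.
That leaves Tokyo.

Tokyo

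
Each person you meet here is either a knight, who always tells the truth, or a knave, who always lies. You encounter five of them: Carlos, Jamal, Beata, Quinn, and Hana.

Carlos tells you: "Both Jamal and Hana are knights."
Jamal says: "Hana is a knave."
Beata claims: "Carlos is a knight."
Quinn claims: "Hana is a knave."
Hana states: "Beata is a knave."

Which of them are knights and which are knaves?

Consider Carlos. Suppose Carlos is a knight.
Then no assignment of the remaining roles makes every statement match its speaker's type — contradiction.
So Carlos is a knave.
With that fixed, Beata's statement is false, so Beata is a knave.
With that fixed, Hana's statement is true, so Hana is a knight.
With that fixed, Jamal's statement is false, so Jamal is a knave.
With that fixed, Quinn's statement is false, so Quinn is a knave.

Carlos: knave, Jamal: knave, Beata: knave, Quinn: knave, Hana: knight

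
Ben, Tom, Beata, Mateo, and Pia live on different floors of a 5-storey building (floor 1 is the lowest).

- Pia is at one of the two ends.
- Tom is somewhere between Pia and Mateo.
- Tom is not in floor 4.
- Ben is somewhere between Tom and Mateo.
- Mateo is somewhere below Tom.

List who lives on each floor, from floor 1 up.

From clue 1: Pia is in {1,5}.
From clues 1–3: Tom is in {2,3}.
From clues 1–5: Mateo → floor 1, Ben → floor 2, Tom → floor 3, Beata → floor 4, Pia → floor 5.

Mateo, Ben, Tom, Beata, Pia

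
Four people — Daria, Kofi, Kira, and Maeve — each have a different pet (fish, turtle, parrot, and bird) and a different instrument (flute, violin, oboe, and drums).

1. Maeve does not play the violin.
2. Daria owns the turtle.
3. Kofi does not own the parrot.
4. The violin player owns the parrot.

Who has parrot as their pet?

With clues 1–2, Daria is impossible for the one with pet parrot.
With clues 1–3, Kofi is impossible for the one with pet parrot.
With clues 1–4, Maeve is impossible for the one with pet parrot.
That leaves Kira.

Kira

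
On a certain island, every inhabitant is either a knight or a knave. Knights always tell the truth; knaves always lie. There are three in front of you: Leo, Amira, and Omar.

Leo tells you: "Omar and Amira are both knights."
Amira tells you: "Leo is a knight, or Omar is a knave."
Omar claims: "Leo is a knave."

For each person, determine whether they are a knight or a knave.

Consider Leo. Suppose Leo is a knight.
Then no assignment of the remaining roles makes every statement match its speaker's type — contradiction.
So Leo is a knave.
With that fixed, Omar's statement is true, so Omar is a knight.
With that fixed, Amira's statement is false, so Amira is a knave.

Leo: knave, Amira: knave, Omar: knight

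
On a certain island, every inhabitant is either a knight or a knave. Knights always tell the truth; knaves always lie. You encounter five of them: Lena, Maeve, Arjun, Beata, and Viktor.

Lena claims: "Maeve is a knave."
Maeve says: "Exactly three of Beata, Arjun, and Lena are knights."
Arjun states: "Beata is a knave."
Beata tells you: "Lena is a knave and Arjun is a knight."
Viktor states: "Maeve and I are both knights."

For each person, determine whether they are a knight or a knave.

Lena: knight, Maeve: knave, Arjun: knight, Beata: knave, Viktor: knave

Consider Lena. Suppose Lena is a knave.
Then no assignment of the remaining roles makes every statement match its speaker's type — contradiction.
So Lena is a knight.
With that fixed, Beata's statement is false, so Beata is a knave.
With that fixed, Maeve's statement is false, so Maeve is a knave.
With that fixed, Arjun's statement is true, so Arjun is a knight.
With that fixed, Viktor's statement is false, so Viktor is a knave.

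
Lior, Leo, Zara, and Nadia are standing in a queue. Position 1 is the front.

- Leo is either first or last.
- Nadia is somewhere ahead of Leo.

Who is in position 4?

Leo

With clues 1–2, Lior, Nadia, and Zara are ruled out for position 4.
So position 4 is Leo.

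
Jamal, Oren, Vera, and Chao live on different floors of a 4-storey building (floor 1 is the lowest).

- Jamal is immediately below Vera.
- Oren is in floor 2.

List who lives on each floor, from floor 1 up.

From clue 1: Jamal is in {1,2,3}.
From clues 1–2: Chao → floor 1, Oren → floor 2, Jamal → floor 3, Vera → floor 4.

Chao, Oren, Jamal, Vera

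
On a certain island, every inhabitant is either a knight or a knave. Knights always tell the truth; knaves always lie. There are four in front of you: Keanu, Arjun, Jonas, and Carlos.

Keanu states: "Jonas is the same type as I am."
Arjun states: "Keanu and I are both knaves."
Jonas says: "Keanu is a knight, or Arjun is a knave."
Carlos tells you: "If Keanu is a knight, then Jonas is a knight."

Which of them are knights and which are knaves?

Consider Keanu. Suppose Keanu is a knave.
Then whichever role Arjun has, Arjun's statement has the wrong truth value — contradiction.
So Keanu is a knight.
With that fixed, Arjun's statement is false, so Arjun is a knave.
With that fixed, Jonas's statement is true, so Jonas is a knight.
With that fixed, Carlos's statement is true, so Carlos is a knight.

Keanu: knight, Arjun: knave, Jonas: knight, Carlos: knight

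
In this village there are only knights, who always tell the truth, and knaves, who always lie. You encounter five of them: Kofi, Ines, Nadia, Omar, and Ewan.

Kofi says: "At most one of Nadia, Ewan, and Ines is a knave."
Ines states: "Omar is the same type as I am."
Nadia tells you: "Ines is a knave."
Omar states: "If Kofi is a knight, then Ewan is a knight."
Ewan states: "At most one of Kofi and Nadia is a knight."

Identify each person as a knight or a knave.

Consider Kofi. Suppose Kofi is a knave.
Then no assignment of the remaining roles makes every statement match its speaker's type — contradiction.
So Kofi is a knight.
Consider Ines. Suppose Ines is a knave.
Then no assignment of the remaining roles makes every statement match its speaker's type — contradiction.
So Ines is a knight.
With that fixed, Nadia's statement is false, so Nadia is a knave.
With that fixed, Ewan's statement is true, so Ewan is a knight.
With that fixed, Omar's statement is true, so Omar is a knight.

Kofi: knight, Ines: knight, Nadia: knave, Omar: knight, Ewan: knight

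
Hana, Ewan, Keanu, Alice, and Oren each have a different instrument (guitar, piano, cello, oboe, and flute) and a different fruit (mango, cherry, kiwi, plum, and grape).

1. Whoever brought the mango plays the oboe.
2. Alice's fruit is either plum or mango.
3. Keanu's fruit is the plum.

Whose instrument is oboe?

With clues 1–3, Ewan, Hana, Keanu, and Oren are impossible for the one with instrument oboe.
That leaves Alice.

Alice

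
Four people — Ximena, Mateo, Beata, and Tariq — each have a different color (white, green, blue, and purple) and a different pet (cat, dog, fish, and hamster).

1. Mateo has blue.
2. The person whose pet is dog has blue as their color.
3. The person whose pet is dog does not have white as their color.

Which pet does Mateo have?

dog

With clues 1–2, cat, fish, and hamster are impossible for Mateo's pet.
That leaves dog.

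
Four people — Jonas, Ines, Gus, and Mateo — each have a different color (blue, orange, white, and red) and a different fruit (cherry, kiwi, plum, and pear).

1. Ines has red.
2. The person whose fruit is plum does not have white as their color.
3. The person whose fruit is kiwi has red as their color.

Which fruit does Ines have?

kiwi

With clues 1–3, cherry, pear, and plum are impossible for Ines's fruit.
That leaves kiwi.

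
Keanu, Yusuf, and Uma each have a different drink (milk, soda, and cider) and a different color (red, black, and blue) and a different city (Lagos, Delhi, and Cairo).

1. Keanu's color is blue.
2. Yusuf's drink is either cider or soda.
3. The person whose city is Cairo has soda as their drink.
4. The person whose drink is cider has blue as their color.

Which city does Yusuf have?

With clues 1–4, Delhi and Lagos are impossible for Yusuf's city.
That leaves Cairo.

Cairo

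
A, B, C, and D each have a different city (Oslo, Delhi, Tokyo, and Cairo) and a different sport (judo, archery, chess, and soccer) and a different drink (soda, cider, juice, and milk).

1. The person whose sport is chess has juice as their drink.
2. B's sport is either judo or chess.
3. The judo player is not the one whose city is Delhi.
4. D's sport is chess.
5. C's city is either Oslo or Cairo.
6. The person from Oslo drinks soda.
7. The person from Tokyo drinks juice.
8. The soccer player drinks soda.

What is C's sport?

soccer

With clues 1–4, chess and judo are impossible for C's sport.
With clues 1–8, archery is impossible for C's sport.
That leaves soccer.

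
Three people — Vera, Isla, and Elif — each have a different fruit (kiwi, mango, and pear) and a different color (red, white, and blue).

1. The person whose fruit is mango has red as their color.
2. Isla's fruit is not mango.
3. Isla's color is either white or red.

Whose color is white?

With clues 1–3, Elif and Vera are impossible for the one with color white.
That leaves Isla.

Isla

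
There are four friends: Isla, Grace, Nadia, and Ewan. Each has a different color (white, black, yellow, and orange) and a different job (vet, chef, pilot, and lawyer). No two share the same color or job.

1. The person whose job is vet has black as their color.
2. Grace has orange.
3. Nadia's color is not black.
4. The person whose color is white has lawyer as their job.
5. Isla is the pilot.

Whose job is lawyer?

Nadia

With clues 1–4, Grace is impossible for the one with job lawyer.
With clues 1–5, Ewan and Isla are impossible for the one with job lawyer.
That leaves Nadia.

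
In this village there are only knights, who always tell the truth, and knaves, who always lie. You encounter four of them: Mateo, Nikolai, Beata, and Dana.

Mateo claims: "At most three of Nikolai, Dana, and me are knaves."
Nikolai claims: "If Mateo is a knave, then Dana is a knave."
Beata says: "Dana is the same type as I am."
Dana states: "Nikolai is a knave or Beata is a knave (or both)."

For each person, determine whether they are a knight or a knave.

Regardless of anyone's role, Mateo's statement is true, so Mateo is a knight.
With that fixed, Nikolai's statement is true, so Nikolai is a knight.
Consider Beata. Suppose Beata is a knight.
Then no assignment of the remaining roles makes every statement match its speaker's type — contradiction.
So Beata is a knave.
With that fixed, Dana's statement is true, so Dana is a knight.

Mateo: knight, Nikolai: knight, Beata: knave, Dana: knight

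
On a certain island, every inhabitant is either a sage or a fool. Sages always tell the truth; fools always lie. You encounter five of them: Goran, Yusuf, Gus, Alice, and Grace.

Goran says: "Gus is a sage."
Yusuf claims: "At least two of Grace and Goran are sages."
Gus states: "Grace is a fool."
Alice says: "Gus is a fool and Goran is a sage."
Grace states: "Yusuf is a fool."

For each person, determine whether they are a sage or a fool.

Goran: fool, Yusuf: fool, Gus: fool, Alice: fool, Grace: sage

Consider Goran. Suppose Goran is a sage.
Then no assignment of the remaining roles makes every statement match its speaker's type — contradiction.
So Goran is a fool.
With that fixed, Yusuf's statement is false, so Yusuf is a fool.
With that fixed, Alice's statement is false, so Alice is a fool.
With that fixed, Grace's statement is true, so Grace is a sage.
With that fixed, Gus's statement is false, so Gus is a fool.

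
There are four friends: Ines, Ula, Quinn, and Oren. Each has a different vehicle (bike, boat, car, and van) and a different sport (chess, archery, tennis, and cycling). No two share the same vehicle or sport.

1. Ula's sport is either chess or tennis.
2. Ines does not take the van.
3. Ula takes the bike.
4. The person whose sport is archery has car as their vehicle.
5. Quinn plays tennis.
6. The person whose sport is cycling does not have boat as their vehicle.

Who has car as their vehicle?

Ines

With clues 1–3, Ula is impossible for the one with vehicle car.
With clues 1–5, Quinn is impossible for the one with vehicle car.
With clues 1–6, Oren is impossible for the one with vehicle car.
That leaves Ines.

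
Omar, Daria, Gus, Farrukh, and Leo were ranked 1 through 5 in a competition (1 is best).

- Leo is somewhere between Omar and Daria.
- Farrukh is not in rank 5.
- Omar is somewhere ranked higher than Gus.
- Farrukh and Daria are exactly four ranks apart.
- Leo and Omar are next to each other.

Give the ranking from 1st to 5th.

From clue 1: Leo is in {2,3,4}.
From clues 1–4: Farrukh → rank 1, Omar → rank 2, Daria → rank 5.
From clues 1–5: Leo → rank 3, Gus → rank 4.

Farrukh, Omar, Leo, Gus, Daria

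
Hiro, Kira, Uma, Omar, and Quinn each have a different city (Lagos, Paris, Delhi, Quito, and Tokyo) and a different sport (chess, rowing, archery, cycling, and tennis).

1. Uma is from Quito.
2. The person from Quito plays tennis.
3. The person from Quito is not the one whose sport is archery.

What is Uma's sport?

With clues 1–2, archery, chess, cycling, and rowing are impossible for Uma's sport.
That leaves tennis.

tennis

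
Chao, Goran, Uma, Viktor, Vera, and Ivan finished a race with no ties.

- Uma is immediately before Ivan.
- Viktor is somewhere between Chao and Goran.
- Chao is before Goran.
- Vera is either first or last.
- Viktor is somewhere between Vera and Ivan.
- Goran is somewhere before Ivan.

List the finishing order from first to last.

Vera, Chao, Viktor, Goran, Uma, Ivan

From clue 1: Uma is in {1,2,3,4,5}.
From clues 1–2: Viktor is in {2,3,4,5}.
From clues 1–3: Chao is in {1,2,3,4}.
From clues 1–4: Vera is in {1,6}.
From clues 1–5: Viktor is in {3,4}.
From clues 1–6: Vera → place 1, Chao → place 2, Viktor → place 3, Goran → place 4, Uma → place 5, Ivan → place 6.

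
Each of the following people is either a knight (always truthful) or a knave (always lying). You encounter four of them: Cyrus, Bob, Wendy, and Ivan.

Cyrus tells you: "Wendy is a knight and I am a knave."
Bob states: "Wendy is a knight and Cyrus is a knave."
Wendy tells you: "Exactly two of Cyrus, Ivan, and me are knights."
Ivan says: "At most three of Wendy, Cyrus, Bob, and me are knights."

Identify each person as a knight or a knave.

Cyrus: knave, Bob: knave, Wendy: knave, Ivan: knight

Consider Cyrus. Suppose Cyrus is a knight.
Then Cyrus's own statement would have to be true, but it can't be — contradiction.
So Cyrus is a knave.
With that fixed, Ivan's statement is true, so Ivan is a knight.
Consider Bob. Suppose Bob is a knight.
Then no assignment of the remaining roles makes every statement match its speaker's type — contradiction.
So Bob is a knave.
Consider Wendy. Suppose Wendy is a knight.
Then Cyrus's statement comes out true, contradicting Cyrus being a knave.
So Wendy is a knave.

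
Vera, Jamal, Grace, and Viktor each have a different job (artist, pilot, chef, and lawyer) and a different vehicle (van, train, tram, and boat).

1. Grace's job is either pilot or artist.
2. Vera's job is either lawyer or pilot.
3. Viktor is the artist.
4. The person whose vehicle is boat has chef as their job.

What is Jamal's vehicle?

boat

With clues 1–4, train, tram, and van are impossible for Jamal's vehicle.
That leaves boat.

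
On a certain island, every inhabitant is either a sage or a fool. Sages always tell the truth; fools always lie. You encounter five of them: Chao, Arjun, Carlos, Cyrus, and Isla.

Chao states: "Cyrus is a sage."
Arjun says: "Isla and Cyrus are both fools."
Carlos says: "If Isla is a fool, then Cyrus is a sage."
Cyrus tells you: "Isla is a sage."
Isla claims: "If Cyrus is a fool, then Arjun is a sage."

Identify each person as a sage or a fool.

Chao: sage, Arjun: fool, Carlos: sage, Cyrus: sage, Isla: sage

Consider Chao. Suppose Chao is a fool.
Then no assignment of the remaining roles makes every statement match its speaker's type — contradiction.
So Chao is a sage.
Consider Arjun. Suppose Arjun is a sage.
Then no assignment of the remaining roles makes every statement match its speaker's type — contradiction.
So Arjun is a fool.
Consider Carlos. Suppose Carlos is a fool.
Then no assignment of the remaining roles makes every statement match its speaker's type — contradiction.
So Carlos is a sage.
Consider Cyrus. Suppose Cyrus is a fool.
Then Chao's statement comes out false, contradicting Chao being a sage.
So Cyrus is a sage.
With that fixed, Isla's statement is true, so Isla is a sage.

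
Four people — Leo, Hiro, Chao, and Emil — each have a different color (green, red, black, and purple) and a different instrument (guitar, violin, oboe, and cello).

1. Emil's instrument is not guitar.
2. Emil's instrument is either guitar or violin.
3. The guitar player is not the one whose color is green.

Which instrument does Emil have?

violin

Clue 1 rules out guitar for Emil's instrument.
With clues 1–2, cello and oboe are impossible for Emil's instrument.
That leaves violin.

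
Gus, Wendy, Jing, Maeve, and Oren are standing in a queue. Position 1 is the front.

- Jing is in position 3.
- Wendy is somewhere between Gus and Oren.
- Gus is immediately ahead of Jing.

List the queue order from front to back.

From clue 1: Jing → position 3.
From clues 1–2: Wendy is in {2,4}.
From clues 1–3: Maeve → position 1, Gus → position 2, Wendy → position 4, Oren → position 5.

Maeve, Gus, Jing, Wendy, Oren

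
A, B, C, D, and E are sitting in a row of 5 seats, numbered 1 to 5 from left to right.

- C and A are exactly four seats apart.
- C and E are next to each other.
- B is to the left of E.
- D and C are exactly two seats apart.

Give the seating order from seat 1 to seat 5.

A, B, D, E, C

From clue 1: A is in {1,5}.
From clues 1–3: A → seat 1, E → seat 4, C → seat 5.
From clues 1–4: B → seat 2, D → seat 3.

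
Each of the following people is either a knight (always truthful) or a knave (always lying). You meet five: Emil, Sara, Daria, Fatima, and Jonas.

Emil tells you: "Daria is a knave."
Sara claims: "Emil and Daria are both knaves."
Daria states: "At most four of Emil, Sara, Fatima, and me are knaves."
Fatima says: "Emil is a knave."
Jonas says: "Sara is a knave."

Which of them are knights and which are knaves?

Emil: knave, Sara: knave, Daria: knight, Fatima: knight, Jonas: knight

Regardless of anyone's role, Daria's statement is true, so Daria is a knight.
With that fixed, Emil's statement is false, so Emil is a knave.
With that fixed, Sara's statement is false, so Sara is a knave.
With that fixed, Fatima's statement is true, so Fatima is a knight.
With that fixed, Jonas's statement is true, so Jonas is a knight.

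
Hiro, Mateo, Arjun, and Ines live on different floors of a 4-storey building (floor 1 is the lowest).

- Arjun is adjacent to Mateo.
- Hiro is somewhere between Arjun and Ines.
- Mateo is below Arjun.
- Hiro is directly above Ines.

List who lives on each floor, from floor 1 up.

From clues 1–2: Hiro is in {2,3}.
From clues 1–4: Ines → floor 1, Hiro → floor 2, Mateo → floor 3, Arjun → floor 4.

Ines, Hiro, Mateo, Arjun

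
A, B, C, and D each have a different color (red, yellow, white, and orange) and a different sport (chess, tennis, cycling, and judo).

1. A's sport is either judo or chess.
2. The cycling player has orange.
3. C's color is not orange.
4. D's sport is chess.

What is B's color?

orange

With clues 1–4, red, white, and yellow are impossible for B's color.
That leaves orange.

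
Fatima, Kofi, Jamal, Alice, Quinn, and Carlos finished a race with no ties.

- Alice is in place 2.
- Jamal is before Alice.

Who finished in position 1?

Jamal

With clue 1, Alice is ruled out for place 1.
With clues 1–2, Carlos, Fatima, Kofi, and Quinn are ruled out for place 1.
So place 1 is Jamal.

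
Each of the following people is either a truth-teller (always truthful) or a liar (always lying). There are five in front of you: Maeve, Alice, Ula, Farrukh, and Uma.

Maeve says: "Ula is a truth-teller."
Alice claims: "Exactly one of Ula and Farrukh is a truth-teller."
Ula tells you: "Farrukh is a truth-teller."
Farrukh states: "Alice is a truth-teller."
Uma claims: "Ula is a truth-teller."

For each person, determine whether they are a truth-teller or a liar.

Consider Maeve. Suppose Maeve is a truth-teller.
Then no assignment of the remaining roles makes every statement match its speaker's type — contradiction.
So Maeve is a liar.
Consider Alice. Suppose Alice is a truth-teller.
Then no assignment of the remaining roles makes every statement match its speaker's type — contradiction.
So Alice is a liar.
With that fixed, Farrukh's statement is false, so Farrukh is a liar.
With that fixed, Ula's statement is false, so Ula is a liar.
With that fixed, Uma's statement is false, so Uma is a liar.

Maeve: liar, Alice: liar, Ula: liar, Farrukh: liar, Uma: liar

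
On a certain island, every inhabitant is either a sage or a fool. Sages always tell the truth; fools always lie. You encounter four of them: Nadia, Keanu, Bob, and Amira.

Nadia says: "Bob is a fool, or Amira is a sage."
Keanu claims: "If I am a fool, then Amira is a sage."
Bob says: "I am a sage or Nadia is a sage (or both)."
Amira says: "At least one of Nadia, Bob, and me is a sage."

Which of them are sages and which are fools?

Nadia: sage, Keanu: sage, Bob: sage, Amira: sage

Consider Nadia. Suppose Nadia is a fool.
Then no assignment of the remaining roles makes every statement match its speaker's type — contradiction.
So Nadia is a sage.
With that fixed, Bob's statement is true, so Bob is a sage.
With that fixed, Amira's statement is true, so Amira is a sage.
With that fixed, Keanu's statement is true, so Keanu is a sage.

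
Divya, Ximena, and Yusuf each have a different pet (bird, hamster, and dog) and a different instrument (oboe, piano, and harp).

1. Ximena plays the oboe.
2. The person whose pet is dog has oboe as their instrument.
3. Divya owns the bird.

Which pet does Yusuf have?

With clues 1–2, dog is impossible for Yusuf's pet.
With clues 1–3, bird is impossible for Yusuf's pet.
That leaves hamster.

hamster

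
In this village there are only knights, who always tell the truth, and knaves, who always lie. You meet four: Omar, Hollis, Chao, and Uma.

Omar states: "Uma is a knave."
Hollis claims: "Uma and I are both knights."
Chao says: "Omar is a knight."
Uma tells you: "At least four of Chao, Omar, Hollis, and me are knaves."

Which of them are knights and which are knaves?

Omar: knight, Hollis: knave, Chao: knight, Uma: knave

Consider Omar. Suppose Omar is a knave.
Then no assignment of the remaining roles makes every statement match its speaker's type — contradiction.
So Omar is a knight.
With that fixed, Chao's statement is true, so Chao is a knight.
With that fixed, Uma's statement is false, so Uma is a knave.
With that fixed, Hollis's statement is false, so Hollis is a knave.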